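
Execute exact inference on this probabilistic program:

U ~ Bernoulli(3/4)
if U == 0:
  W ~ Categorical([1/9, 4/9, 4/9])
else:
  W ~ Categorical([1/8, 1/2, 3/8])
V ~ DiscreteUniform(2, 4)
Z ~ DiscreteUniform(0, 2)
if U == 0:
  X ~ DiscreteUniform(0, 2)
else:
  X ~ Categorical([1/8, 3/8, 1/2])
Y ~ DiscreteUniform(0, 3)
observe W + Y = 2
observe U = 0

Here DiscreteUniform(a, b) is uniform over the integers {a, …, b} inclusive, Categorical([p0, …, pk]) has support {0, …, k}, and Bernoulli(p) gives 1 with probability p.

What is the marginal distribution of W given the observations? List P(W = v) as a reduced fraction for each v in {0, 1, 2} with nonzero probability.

P(W=0) = 1/9, P(W=1) = 4/9, P(W=2) = 4/9

Enumerate traces; 81 have nonzero weight after conditioning:
  (U=0, W=0, V=2, Z=0, X=0, Y=2) weight 1/3888
  (U=0, W=0, V=2, Z=0, X=1, Y=2) weight 1/3888
  (U=0, W=0, V=2, Z=0, X=2, Y=2) weight 1/3888
  (U=0, W=0, V=2, Z=1, X=0, Y=2) weight 1/3888
  (U=0, W=0, V=2, Z=1, X=1, Y=2) weight 1/3888
  (U=0, W=0, V=2, Z=1, X=2, Y=2) weight 1/3888
  (U=0, W=0, V=2, Z=2, X=0, Y=2) weight 1/3888
  (U=0, W=0, V=2, Z=2, X=1, Y=2) weight 1/3888
  (U=0, W=1, V=2, Z=0, X=0, Y=1) weight 1/972
  (U=0, W=2, V=2, Z=0, X=0, Y=0) weight 1/972
  … 71 more
Group by W:
  weight(W=0) = 1/144
  weight(W=1) = 1/36
  weight(W=2) = 1/36
Total weight = 1/144 + 1/36 + 1/36 = 1/16
P(W=0 | obs) = 1/144 / 1/16 = 1/9
P(W=1 | obs) = 1/36 / 1/16 = 4/9
P(W=2 | obs) = 1/36 / 1/16 = 4/9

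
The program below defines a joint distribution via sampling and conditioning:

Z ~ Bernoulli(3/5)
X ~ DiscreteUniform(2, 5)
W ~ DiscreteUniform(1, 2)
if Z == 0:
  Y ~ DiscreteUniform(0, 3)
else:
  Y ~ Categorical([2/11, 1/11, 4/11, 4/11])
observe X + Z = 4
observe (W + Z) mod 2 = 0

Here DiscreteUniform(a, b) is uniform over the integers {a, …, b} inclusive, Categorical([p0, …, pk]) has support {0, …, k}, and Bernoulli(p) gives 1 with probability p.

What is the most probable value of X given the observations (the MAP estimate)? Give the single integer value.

argmax_v P(X = v | obs) = 3

Enumerate traces; 8 have nonzero weight after conditioning:
  (Z=0, X=4, W=2, Y=0) weight 1/80
  (Z=0, X=4, W=2, Y=1) weight 1/80
  (Z=0, X=4, W=2, Y=2) weight 1/80
  (Z=0, X=4, W=2, Y=3) weight 1/80
  (Z=1, X=3, W=1, Y=0) weight 3/220
  (Z=1, X=3, W=1, Y=1) weight 3/440
  (Z=1, X=3, W=1, Y=2) weight 3/110
  (Z=1, X=3, W=1, Y=3) weight 3/110
Group by X:
  weight(X=3) = 3/40
  weight(X=4) = 1/20
Total weight = 3/40 + 1/20 = 1/8
P(X=3 | obs) = 3/40 / 1/8 = 3/5
P(X=4 | obs) = 1/20 / 1/8 = 2/5
argmax = 3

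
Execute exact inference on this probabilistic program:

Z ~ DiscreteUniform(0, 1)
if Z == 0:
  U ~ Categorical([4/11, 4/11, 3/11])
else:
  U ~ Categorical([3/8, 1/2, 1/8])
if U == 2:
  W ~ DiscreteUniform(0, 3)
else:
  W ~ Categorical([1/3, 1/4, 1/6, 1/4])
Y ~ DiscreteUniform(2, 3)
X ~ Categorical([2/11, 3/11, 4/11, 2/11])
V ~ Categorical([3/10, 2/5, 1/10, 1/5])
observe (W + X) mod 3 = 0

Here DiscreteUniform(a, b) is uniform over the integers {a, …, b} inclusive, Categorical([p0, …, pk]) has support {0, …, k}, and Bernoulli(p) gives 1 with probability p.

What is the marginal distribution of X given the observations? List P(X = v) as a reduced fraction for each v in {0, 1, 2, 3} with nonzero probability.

P(X=0) = 798/2687, P(X=1) = 387/2687, P(X=2) = 704/2687, P(X=3) = 798/2687

Enumerate traces; 288 have nonzero weight after conditioning:
  (Z=0, U=0, W=0, Y=2, X=0, V=0) weight 1/605
  (Z=0, U=0, W=0, Y=2, X=0, V=1) weight 4/1815
  (Z=0, U=0, W=0, Y=2, X=0, V=2) weight 1/1815
  (Z=0, U=0, W=0, Y=2, X=0, V=3) weight 2/1815
  (Z=0, U=0, W=0, Y=2, X=3, V=0) weight 1/605
  (Z=0, U=0, W=0, Y=2, X=3, V=1) weight 4/1815
  (Z=0, U=0, W=0, Y=2, X=3, V=2) weight 1/1815
  (Z=0, U=0, W=0, Y=2, X=3, V=3) weight 2/1815
  (Z=0, U=0, W=1, Y=2, X=2, V=0) weight 3/1210
  (Z=0, U=0, W=2, Y=2, X=1, V=0) weight 3/2420
  … 278 more
Group by X:
  weight(X=0) = 399/3872
  weight(X=1) = 387/7744
  weight(X=2) = 1/11
  weight(X=3) = 399/3872
Total weight = 399/3872 + 387/7744 + 1/11 + 399/3872 = 2687/7744
P(X=0 | obs) = 399/3872 / 2687/7744 = 798/2687
P(X=1 | obs) = 387/7744 / 2687/7744 = 387/2687
P(X=2 | obs) = 1/11 / 2687/7744 = 704/2687
P(X=3 | obs) = 399/3872 / 2687/7744 = 798/2687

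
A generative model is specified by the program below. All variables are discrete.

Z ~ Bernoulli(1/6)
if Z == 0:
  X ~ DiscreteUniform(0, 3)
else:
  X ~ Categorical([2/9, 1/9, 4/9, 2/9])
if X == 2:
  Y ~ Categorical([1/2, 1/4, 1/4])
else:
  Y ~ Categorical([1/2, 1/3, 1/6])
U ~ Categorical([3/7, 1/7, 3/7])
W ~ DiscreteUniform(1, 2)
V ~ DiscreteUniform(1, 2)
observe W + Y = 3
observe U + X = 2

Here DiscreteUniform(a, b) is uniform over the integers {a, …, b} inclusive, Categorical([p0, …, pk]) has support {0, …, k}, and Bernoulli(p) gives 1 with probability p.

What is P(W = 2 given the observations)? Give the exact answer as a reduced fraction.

P(W = 2 | obs) = 1381/2346

Enumerate traces; 24 have nonzero weight after conditioning:
  (Z=0, X=0, Y=1, U=2, W=2, V=1) weight 5/672
  (Z=0, X=0, Y=1, U=2, W=2, V=2) weight 5/672
  (Z=0, X=0, Y=2, U=2, W=1, V=1) weight 5/1344
  (Z=0, X=0, Y=2, U=2, W=1, V=2) weight 5/1344
  (Z=0, X=1, Y=1, U=1, W=2, V=1) weight 5/2016
  (Z=0, X=1, Y=1, U=1, W=2, V=2) weight 5/2016
  (Z=0, X=1, Y=2, U=1, W=1, V=1) weight 5/4032
  (Z=0, X=1, Y=2, U=1, W=1, V=2) weight 5/4032
  … 16 more
Group by W:
  weight(W=1) = 965/36288
  weight(W=2) = 1381/36288
Total weight = 965/36288 + 1381/36288 = 391/6048
P(W=1 | obs) = 965/36288 / 391/6048 = 965/2346
P(W=2 | obs) = 1381/36288 / 391/6048 = 1381/2346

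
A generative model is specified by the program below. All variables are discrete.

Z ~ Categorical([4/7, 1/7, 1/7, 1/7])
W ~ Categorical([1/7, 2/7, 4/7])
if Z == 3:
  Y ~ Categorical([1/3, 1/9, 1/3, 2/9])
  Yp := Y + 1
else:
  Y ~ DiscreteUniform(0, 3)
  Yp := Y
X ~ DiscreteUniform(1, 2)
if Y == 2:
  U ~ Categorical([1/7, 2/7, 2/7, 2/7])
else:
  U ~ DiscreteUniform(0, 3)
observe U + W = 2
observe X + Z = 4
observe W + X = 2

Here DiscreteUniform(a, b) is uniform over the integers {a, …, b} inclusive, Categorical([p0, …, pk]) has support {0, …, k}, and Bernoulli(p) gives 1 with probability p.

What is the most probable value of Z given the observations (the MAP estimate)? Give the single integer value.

argmax_v P(Z = v | obs) = 3

Enumerate traces; 8 have nonzero weight after conditioning:
  (Z=2, W=0, Y=0, X=2, U=2) weight 1/1568
  (Z=2, W=0, Y=1, X=2, U=2) weight 1/1568
  (Z=2, W=0, Y=2, X=2, U=2) weight 1/1372
  (Z=2, W=0, Y=3, X=2, U=2) weight 1/1568
  (Z=3, W=1, Y=0, X=1, U=1) weight 1/588
  (Z=3, W=1, Y=1, X=1, U=1) weight 1/1764
  (Z=3, W=1, Y=2, X=1, U=1) weight 2/1029
  (Z=3, W=1, Y=3, X=1, U=1) weight 1/882
Group by Z:
  weight(Z=2) = 29/10976
  weight(Z=3) = 11/2058
Total weight = 29/10976 + 11/2058 = 263/32928
P(Z=2 | obs) = 29/10976 / 263/32928 = 87/263
P(Z=3 | obs) = 11/2058 / 263/32928 = 176/263
argmax = 3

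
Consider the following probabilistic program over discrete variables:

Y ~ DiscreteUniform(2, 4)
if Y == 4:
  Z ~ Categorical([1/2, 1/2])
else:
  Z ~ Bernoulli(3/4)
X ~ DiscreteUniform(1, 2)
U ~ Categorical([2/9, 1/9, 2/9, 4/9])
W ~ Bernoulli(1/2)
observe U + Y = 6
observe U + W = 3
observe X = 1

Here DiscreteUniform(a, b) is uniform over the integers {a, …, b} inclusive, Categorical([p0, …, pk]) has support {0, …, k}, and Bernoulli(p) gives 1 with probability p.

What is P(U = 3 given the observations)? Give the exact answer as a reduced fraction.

P(U = 3 | obs) = 2/3

Enumerate traces; 4 have nonzero weight after conditioning:
  (Y=3, Z=0, X=1, U=3, W=0) weight 1/108
  (Y=3, Z=1, X=1, U=3, W=0) weight 1/36
  (Y=4, Z=0, X=1, U=2, W=1) weight 1/108
  (Y=4, Z=1, X=1, U=2, W=1) weight 1/108
Group by U:
  weight(U=2) = 1/54
  weight(U=3) = 1/27
Total weight = 1/54 + 1/27 = 1/18
P(U=2 | obs) = 1/54 / 1/18 = 1/3
P(U=3 | obs) = 1/27 / 1/18 = 2/3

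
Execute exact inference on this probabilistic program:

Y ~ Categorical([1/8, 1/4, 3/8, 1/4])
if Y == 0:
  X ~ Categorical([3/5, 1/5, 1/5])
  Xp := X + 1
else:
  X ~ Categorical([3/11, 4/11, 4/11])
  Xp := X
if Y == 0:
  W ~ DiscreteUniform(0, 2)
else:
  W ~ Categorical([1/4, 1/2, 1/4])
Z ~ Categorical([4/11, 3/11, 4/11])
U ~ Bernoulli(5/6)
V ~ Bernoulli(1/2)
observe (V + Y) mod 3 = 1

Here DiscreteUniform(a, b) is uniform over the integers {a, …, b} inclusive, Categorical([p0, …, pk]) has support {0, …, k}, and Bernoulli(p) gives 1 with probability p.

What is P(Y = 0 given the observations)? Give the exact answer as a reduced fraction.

P(Y = 0 | obs) = 1/5

Enumerate traces; 162 have nonzero weight after conditioning:
  (Y=0, X=0, W=0, Z=0, U=0, V=1) weight 1/1320
  (Y=0, X=0, W=0, Z=0, U=1, V=1) weight 1/264
  (Y=0, X=0, W=0, Z=1, U=0, V=1) weight 1/1760
  (Y=0, X=0, W=0, Z=1, U=1, V=1) weight 1/352
  (Y=0, X=0, W=0, Z=2, U=0, V=1) weight 1/1320
  (Y=0, X=0, W=0, Z=2, U=1, V=1) weight 1/264
  (Y=0, X=0, W=1, Z=0, U=0, V=1) weight 1/1320
  (Y=0, X=0, W=1, Z=0, U=1, V=1) weight 1/264
  (Y=1, X=0, W=0, Z=0, U=0, V=0) weight 1/1936
  (Y=3, X=0, W=0, Z=0, U=0, V=1) weight 1/1936
  … 152 more
Group by Y:
  weight(Y=0) = 1/16
  weight(Y=1) = 1/8
  weight(Y=3) = 1/8
Total weight = 1/16 + 1/8 + 1/8 = 5/16
P(Y=0 | obs) = 1/16 / 5/16 = 1/5
P(Y=1 | obs) = 1/8 / 5/16 = 2/5
P(Y=3 | obs) = 1/8 / 5/16 = 2/5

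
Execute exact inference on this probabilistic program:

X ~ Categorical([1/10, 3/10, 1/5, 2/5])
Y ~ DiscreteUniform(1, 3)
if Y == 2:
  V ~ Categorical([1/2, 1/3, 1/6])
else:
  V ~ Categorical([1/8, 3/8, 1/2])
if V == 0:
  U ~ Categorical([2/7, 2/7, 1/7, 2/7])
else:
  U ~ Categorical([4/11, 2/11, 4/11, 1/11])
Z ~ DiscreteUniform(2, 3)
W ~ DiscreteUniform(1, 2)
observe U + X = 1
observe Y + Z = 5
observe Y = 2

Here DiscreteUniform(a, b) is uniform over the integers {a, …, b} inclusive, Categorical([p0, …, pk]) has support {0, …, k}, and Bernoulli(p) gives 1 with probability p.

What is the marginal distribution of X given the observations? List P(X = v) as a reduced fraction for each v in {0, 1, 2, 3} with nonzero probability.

Enumerate traces; 12 have nonzero weight after conditioning:
  (X=0, Y=2, V=0, U=1, Z=3, W=1) weight 1/840
  (X=0, Y=2, V=0, U=1, Z=3, W=2) weight 1/840
  (X=0, Y=2, V=1, U=1, Z=3, W=1) weight 1/1980
  (X=0, Y=2, V=1, U=1, Z=3, W=2) weight 1/1980
  (X=0, Y=2, V=2, U=1, Z=3, W=1) weight 1/3960
  (X=0, Y=2, V=2, U=1, Z=3, W=2) weight 1/3960
  (X=1, Y=2, V=0, U=0, Z=3, W=1) weight 1/280
  (X=1, Y=2, V=0, U=0, Z=3, W=2) weight 1/280
  … 4 more
Group by X:
  weight(X=0) = 3/770
  weight(X=1) = 5/308
Total weight = 3/770 + 5/308 = 31/1540
P(X=0 | obs) = 3/770 / 31/1540 = 6/31
P(X=1 | obs) = 5/308 / 31/1540 = 25/31

P(X=0) = 6/31, P(X=1) = 25/31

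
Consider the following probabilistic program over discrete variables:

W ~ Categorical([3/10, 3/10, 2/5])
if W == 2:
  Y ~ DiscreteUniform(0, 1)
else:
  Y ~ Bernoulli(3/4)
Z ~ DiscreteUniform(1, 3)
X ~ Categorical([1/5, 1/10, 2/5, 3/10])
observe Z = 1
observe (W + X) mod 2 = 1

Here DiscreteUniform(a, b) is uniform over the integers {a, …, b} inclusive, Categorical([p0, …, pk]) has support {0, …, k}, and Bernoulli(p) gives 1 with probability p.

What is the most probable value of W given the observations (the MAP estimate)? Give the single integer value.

argmax_v P(W = v | obs) = 1

Enumerate traces; 12 have nonzero weight after conditioning:
  (W=0, Y=0, Z=1, X=1) weight 1/400
  (W=0, Y=0, Z=1, X=3) weight 3/400
  (W=0, Y=1, Z=1, X=1) weight 3/400
  (W=0, Y=1, Z=1, X=3) weight 9/400
  (W=1, Y=0, Z=1, X=0) weight 1/200
  (W=1, Y=0, Z=1, X=2) weight 1/100
  (W=1, Y=1, Z=1, X=0) weight 3/200
  (W=1, Y=1, Z=1, X=2) weight 3/100
  (W=2, Y=0, Z=1, X=1) weight 1/150
  … 3 more
Group by W:
  weight(W=0) = 1/25
  weight(W=1) = 3/50
  weight(W=2) = 4/75
Total weight = 1/25 + 3/50 + 4/75 = 23/150
P(W=0 | obs) = 1/25 / 23/150 = 6/23
P(W=1 | obs) = 3/50 / 23/150 = 9/23
P(W=2 | obs) = 4/75 / 23/150 = 8/23
argmax = 1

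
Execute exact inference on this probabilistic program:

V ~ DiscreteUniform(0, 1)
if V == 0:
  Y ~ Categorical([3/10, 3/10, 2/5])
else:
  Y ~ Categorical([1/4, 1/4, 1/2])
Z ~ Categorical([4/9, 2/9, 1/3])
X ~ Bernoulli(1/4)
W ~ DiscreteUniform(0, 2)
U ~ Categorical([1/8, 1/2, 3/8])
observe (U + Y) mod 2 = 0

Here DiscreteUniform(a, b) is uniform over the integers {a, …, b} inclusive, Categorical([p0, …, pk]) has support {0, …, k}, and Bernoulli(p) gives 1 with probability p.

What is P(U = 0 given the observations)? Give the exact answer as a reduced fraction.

P(U = 0 | obs) = 29/160

Enumerate traces; 180 have nonzero weight after conditioning:
  (V=0, Y=0, Z=0, X=0, W=0, U=0) weight 1/480
  (V=0, Y=0, Z=0, X=0, W=0, U=2) weight 1/160
  (V=0, Y=0, Z=0, X=0, W=1, U=0) weight 1/480
  (V=0, Y=0, Z=0, X=0, W=1, U=2) weight 1/160
  (V=0, Y=0, Z=0, X=0, W=2, U=0) weight 1/480
  (V=0, Y=0, Z=0, X=0, W=2, U=2) weight 1/160
  (V=0, Y=0, Z=0, X=1, W=0, U=0) weight 1/1440
  (V=0, Y=0, Z=0, X=1, W=0, U=2) weight 1/480
  (V=0, Y=1, Z=0, X=0, W=0, U=1) weight 1/120
  … 171 more
Group by U:
  weight(U=0) = 29/320
  weight(U=1) = 11/80
  weight(U=2) = 87/320
Total weight = 29/320 + 11/80 + 87/320 = 1/2
P(U=0 | obs) = 29/320 / 1/2 = 29/160
P(U=1 | obs) = 11/80 / 1/2 = 11/40
P(U=2 | obs) = 87/320 / 1/2 = 87/160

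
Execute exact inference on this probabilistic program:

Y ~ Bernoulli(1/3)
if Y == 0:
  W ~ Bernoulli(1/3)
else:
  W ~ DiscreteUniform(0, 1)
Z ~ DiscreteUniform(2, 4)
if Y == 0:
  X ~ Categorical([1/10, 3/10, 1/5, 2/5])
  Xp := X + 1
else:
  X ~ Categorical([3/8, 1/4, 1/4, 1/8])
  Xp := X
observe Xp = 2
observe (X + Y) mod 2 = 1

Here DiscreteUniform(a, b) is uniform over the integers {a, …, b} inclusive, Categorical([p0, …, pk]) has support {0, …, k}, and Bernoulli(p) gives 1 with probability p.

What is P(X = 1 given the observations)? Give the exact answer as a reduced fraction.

Enumerate traces; 12 have nonzero weight after conditioning:
  (Y=0, W=0, Z=2, X=1) weight 2/45
  (Y=0, W=0, Z=3, X=1) weight 2/45
  (Y=0, W=0, Z=4, X=1) weight 2/45
  (Y=0, W=1, Z=2, X=1) weight 1/45
  (Y=0, W=1, Z=3, X=1) weight 1/45
  (Y=0, W=1, Z=4, X=1) weight 1/45
  (Y=1, W=0, Z=2, X=2) weight 1/72
  (Y=1, W=0, Z=3, X=2) weight 1/72
  … 4 more
Group by X:
  weight(X=1) = 1/5
  weight(X=2) = 1/12
Total weight = 1/5 + 1/12 = 17/60
P(X=1 | obs) = 1/5 / 17/60 = 12/17
P(X=2 | obs) = 1/12 / 17/60 = 5/17

P(X = 1 | obs) = 12/17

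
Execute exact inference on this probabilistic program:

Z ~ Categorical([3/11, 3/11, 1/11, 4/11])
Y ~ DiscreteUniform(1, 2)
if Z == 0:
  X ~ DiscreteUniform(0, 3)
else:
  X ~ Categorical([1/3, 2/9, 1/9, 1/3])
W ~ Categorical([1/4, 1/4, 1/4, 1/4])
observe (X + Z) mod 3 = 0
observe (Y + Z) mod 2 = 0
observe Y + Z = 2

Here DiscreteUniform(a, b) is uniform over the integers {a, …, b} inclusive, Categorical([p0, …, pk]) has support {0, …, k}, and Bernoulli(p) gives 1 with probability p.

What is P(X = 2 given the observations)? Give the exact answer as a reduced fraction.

Enumerate traces; 12 have nonzero weight after conditioning:
  (Z=0, Y=2, X=0, W=0) weight 3/352
  (Z=0, Y=2, X=0, W=1) weight 3/352
  (Z=0, Y=2, X=0, W=2) weight 3/352
  (Z=0, Y=2, X=0, W=3) weight 3/352
  (Z=0, Y=2, X=3, W=0) weight 3/352
  (Z=0, Y=2, X=3, W=1) weight 3/352
  (Z=0, Y=2, X=3, W=2) weight 3/352
  (Z=0, Y=2, X=3, W=3) weight 3/352
  (Z=1, Y=1, X=2, W=0) weight 1/264
  … 3 more
Group by X:
  weight(X=0) = 3/88
  weight(X=2) = 1/66
  weight(X=3) = 3/88
Total weight = 3/88 + 1/66 + 3/88 = 1/12
P(X=0 | obs) = 3/88 / 1/12 = 9/22
P(X=2 | obs) = 1/66 / 1/12 = 2/11
P(X=3 | obs) = 3/88 / 1/12 = 9/22

P(X = 2 | obs) = 2/11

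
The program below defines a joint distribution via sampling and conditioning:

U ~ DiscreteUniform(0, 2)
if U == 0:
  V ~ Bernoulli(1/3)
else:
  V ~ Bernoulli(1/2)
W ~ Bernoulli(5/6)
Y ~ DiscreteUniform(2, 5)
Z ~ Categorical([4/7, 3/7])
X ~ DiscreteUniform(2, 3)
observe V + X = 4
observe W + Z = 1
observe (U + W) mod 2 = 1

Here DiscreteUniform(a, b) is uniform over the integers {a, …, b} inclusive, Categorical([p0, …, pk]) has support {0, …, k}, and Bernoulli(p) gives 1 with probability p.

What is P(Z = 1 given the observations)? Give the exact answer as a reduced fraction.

P(Z = 1 | obs) = 9/109

Enumerate traces; 12 have nonzero weight after conditioning:
  (U=0, V=1, W=1, Y=2, Z=0, X=3) weight 5/756
  (U=0, V=1, W=1, Y=3, Z=0, X=3) weight 5/756
  (U=0, V=1, W=1, Y=4, Z=0, X=3) weight 5/756
  (U=0, V=1, W=1, Y=5, Z=0, X=3) weight 5/756
  (U=1, V=1, W=0, Y=2, Z=1, X=3) weight 1/672
  (U=1, V=1, W=0, Y=3, Z=1, X=3) weight 1/672
  (U=1, V=1, W=0, Y=4, Z=1, X=3) weight 1/672
  (U=1, V=1, W=0, Y=5, Z=1, X=3) weight 1/672
  … 4 more
Group by Z:
  weight(Z=0) = 25/378
  weight(Z=1) = 1/168
Total weight = 25/378 + 1/168 = 109/1512
P(Z=0 | obs) = 25/378 / 109/1512 = 100/109
P(Z=1 | obs) = 1/168 / 109/1512 = 9/109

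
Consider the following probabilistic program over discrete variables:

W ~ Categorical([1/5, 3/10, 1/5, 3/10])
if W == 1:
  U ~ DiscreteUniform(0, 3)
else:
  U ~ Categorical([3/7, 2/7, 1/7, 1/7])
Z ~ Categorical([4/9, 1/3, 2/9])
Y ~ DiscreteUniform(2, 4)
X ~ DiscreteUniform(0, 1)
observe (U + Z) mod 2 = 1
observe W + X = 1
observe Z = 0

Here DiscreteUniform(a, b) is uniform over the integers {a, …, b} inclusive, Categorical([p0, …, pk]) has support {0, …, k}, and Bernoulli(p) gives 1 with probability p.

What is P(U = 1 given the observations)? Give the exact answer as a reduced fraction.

P(U = 1 | obs) = 37/66

Enumerate traces; 12 have nonzero weight after conditioning:
  (W=0, U=1, Z=0, Y=2, X=1) weight 4/945
  (W=0, U=1, Z=0, Y=3, X=1) weight 4/945
  (W=0, U=1, Z=0, Y=4, X=1) weight 4/945
  (W=0, U=3, Z=0, Y=2, X=1) weight 2/945
  (W=0, U=3, Z=0, Y=3, X=1) weight 2/945
  (W=0, U=3, Z=0, Y=4, X=1) weight 2/945
  (W=1, U=1, Z=0, Y=2, X=0) weight 1/180
  (W=1, U=1, Z=0, Y=3, X=0) weight 1/180
  … 4 more
Group by U:
  weight(U=1) = 37/1260
  weight(U=3) = 29/1260
Total weight = 37/1260 + 29/1260 = 11/210
P(U=1 | obs) = 37/1260 / 11/210 = 37/66
P(U=3 | obs) = 29/1260 / 11/210 = 29/66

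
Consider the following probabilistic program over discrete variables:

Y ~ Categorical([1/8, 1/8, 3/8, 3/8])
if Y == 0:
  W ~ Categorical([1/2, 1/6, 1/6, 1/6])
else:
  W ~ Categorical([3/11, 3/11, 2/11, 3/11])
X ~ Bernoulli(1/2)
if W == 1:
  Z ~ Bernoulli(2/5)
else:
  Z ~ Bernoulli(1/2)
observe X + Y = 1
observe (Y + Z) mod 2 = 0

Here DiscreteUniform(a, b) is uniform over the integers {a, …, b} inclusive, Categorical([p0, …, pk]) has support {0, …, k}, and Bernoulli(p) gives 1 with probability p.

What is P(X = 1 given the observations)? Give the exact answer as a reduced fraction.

P(X = 1 | obs) = 341/653

Enumerate traces; 8 have nonzero weight after conditioning:
  (Y=0, W=0, X=1, Z=0) weight 1/64
  (Y=0, W=1, X=1, Z=0) weight 1/160
  (Y=0, W=2, X=1, Z=0) weight 1/192
  (Y=0, W=3, X=1, Z=0) weight 1/192
  (Y=1, W=0, X=0, Z=1) weight 3/352
  (Y=1, W=1, X=0, Z=1) weight 3/440
  (Y=1, W=2, X=0, Z=1) weight 1/176
  (Y=1, W=3, X=0, Z=1) weight 3/352
Group by X:
  weight(X=0) = 13/440
  weight(X=1) = 31/960
Total weight = 13/440 + 31/960 = 653/10560
P(X=0 | obs) = 13/440 / 653/10560 = 312/653
P(X=1 | obs) = 31/960 / 653/10560 = 341/653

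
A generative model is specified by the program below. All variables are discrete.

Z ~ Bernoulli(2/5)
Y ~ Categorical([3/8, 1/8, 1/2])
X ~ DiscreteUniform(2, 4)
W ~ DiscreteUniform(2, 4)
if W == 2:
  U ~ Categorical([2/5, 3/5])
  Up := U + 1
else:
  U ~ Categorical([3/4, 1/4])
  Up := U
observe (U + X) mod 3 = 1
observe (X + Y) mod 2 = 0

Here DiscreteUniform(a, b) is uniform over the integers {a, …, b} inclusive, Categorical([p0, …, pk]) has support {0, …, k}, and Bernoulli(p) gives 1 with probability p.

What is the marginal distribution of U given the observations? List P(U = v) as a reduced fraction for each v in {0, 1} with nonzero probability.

Enumerate traces; 18 have nonzero weight after conditioning:
  (Z=0, Y=0, X=4, W=2, U=0) weight 1/100
  (Z=0, Y=0, X=4, W=3, U=0) weight 3/160
  (Z=0, Y=0, X=4, W=4, U=0) weight 3/160
  (Z=0, Y=1, X=3, W=2, U=1) weight 1/200
  (Z=0, Y=1, X=3, W=3, U=1) weight 1/480
  (Z=0, Y=1, X=3, W=4, U=1) weight 1/480
  (Z=0, Y=2, X=4, W=2, U=0) weight 1/75
  (Z=0, Y=2, X=4, W=3, U=0) weight 1/40
  … 10 more
Group by U:
  weight(U=0) = 133/720
  weight(U=1) = 11/720
Total weight = 133/720 + 11/720 = 1/5
P(U=0 | obs) = 133/720 / 1/5 = 133/144
P(U=1 | obs) = 11/720 / 1/5 = 11/144

P(U=0) = 133/144, P(U=1) = 11/144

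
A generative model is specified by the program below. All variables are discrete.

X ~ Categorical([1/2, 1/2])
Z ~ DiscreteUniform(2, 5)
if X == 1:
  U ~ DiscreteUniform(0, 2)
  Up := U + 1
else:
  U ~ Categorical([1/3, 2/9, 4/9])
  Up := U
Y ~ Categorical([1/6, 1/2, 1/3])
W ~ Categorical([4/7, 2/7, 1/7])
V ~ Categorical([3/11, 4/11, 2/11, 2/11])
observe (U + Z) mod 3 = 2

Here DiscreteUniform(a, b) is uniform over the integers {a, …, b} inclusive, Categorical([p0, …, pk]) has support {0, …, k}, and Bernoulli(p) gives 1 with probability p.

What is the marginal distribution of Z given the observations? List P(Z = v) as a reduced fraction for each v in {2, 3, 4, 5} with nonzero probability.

P(Z=2) = 1/4, P(Z=3) = 7/24, P(Z=4) = 5/24, P(Z=5) = 1/4

Enumerate traces; 288 have nonzero weight after conditioning:
  (X=0, Z=2, U=0, Y=0, W=0, V=0) weight 1/924
  (X=0, Z=2, U=0, Y=0, W=0, V=1) weight 1/693
  (X=0, Z=2, U=0, Y=0, W=0, V=2) weight 1/1386
  (X=0, Z=2, U=0, Y=0, W=0, V=3) weight 1/1386
  (X=0, Z=2, U=0, Y=0, W=1, V=0) weight 1/1848
  (X=0, Z=2, U=0, Y=0, W=1, V=1) weight 1/1386
  (X=0, Z=2, U=0, Y=0, W=1, V=2) weight 1/2772
  (X=0, Z=2, U=0, Y=0, W=1, V=3) weight 1/2772
  (X=0, Z=3, U=2, Y=0, W=0, V=0) weight 1/693
  (X=0, Z=4, U=1, Y=0, W=0, V=0) weight 1/1386
  … 278 more
Group by Z:
  weight(Z=2) = 1/12
  weight(Z=3) = 7/72
  weight(Z=4) = 5/72
  weight(Z=5) = 1/12
Total weight = 1/12 + 7/72 + 5/72 + 1/12 = 1/3
P(Z=2 | obs) = 1/12 / 1/3 = 1/4
P(Z=3 | obs) = 7/72 / 1/3 = 7/24
P(Z=4 | obs) = 5/72 / 1/3 = 5/24
P(Z=5 | obs) = 1/12 / 1/3 = 1/4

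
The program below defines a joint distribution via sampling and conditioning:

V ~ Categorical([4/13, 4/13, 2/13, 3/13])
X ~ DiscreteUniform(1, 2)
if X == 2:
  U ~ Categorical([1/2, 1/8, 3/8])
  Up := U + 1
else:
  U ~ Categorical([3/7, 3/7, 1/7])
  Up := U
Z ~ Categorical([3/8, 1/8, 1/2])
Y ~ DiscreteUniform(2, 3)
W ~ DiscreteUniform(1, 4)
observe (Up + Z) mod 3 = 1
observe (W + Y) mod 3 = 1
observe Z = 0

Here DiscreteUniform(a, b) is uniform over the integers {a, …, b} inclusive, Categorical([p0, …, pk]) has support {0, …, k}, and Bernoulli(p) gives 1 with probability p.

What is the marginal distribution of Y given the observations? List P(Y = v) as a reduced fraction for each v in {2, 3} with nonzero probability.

P(Y=2) = 1/3, P(Y=3) = 2/3

Enumerate traces; 24 have nonzero weight after conditioning:
  (V=0, X=1, U=1, Z=0, Y=2, W=2) weight 9/2912
  (V=0, X=1, U=1, Z=0, Y=3, W=1) weight 9/2912
  (V=0, X=1, U=1, Z=0, Y=3, W=4) weight 9/2912
  (V=0, X=2, U=0, Z=0, Y=2, W=2) weight 3/832
  (V=0, X=2, U=0, Z=0, Y=3, W=1) weight 3/832
  (V=0, X=2, U=0, Z=0, Y=3, W=4) weight 3/832
  (V=1, X=1, U=1, Z=0, Y=2, W=2) weight 9/2912
  (V=1, X=1, U=1, Z=0, Y=3, W=1) weight 9/2912
  … 16 more
Group by Y:
  weight(Y=2) = 39/1792
  weight(Y=3) = 39/896
Total weight = 39/1792 + 39/896 = 117/1792
P(Y=2 | obs) = 39/1792 / 117/1792 = 1/3
P(Y=3 | obs) = 39/896 / 117/1792 = 2/3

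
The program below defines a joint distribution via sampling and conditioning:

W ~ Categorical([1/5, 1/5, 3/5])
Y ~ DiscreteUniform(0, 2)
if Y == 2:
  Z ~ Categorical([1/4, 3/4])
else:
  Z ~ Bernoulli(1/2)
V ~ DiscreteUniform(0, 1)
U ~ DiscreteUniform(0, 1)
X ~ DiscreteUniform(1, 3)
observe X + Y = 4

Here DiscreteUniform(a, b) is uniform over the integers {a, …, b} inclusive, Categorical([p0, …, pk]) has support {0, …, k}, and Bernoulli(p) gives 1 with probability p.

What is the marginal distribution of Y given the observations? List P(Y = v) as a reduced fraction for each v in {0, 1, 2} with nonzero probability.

P(Y=1) = 1/2, P(Y=2) = 1/2

Enumerate traces; 48 have nonzero weight after conditioning:
  (W=0, Y=1, Z=0, V=0, U=0, X=3) weight 1/360
  (W=0, Y=1, Z=0, V=0, U=1, X=3) weight 1/360
  (W=0, Y=1, Z=0, V=1, U=0, X=3) weight 1/360
  (W=0, Y=1, Z=0, V=1, U=1, X=3) weight 1/360
  (W=0, Y=1, Z=1, V=0, U=0, X=3) weight 1/360
  (W=0, Y=1, Z=1, V=0, U=1, X=3) weight 1/360
  (W=0, Y=1, Z=1, V=1, U=0, X=3) weight 1/360
  (W=0, Y=1, Z=1, V=1, U=1, X=3) weight 1/360
  (W=0, Y=2, Z=0, V=0, U=0, X=2) weight 1/720
  … 39 more
Group by Y:
  weight(Y=1) = 1/9
  weight(Y=2) = 1/9
Total weight = 1/9 + 1/9 = 2/9
P(Y=1 | obs) = 1/9 / 2/9 = 1/2
P(Y=2 | obs) = 1/9 / 2/9 = 1/2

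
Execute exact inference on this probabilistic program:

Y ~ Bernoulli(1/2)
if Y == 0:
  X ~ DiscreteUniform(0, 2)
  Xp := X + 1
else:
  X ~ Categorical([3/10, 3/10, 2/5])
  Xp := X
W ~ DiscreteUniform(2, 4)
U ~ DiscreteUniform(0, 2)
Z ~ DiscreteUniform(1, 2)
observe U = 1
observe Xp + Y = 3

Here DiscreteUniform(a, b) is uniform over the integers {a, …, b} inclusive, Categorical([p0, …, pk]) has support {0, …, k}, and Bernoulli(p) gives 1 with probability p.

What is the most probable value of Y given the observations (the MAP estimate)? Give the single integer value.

Enumerate traces; 12 have nonzero weight after conditioning:
  (Y=0, X=2, W=2, U=1, Z=1) weight 1/108
  (Y=0, X=2, W=2, U=1, Z=2) weight 1/108
  (Y=0, X=2, W=3, U=1, Z=1) weight 1/108
  (Y=0, X=2, W=3, U=1, Z=2) weight 1/108
  (Y=0, X=2, W=4, U=1, Z=1) weight 1/108
  (Y=0, X=2, W=4, U=1, Z=2) weight 1/108
  (Y=1, X=2, W=2, U=1, Z=1) weight 1/90
  (Y=1, X=2, W=2, U=1, Z=2) weight 1/90
  … 4 more
Group by Y:
  weight(Y=0) = 1/18
  weight(Y=1) = 1/15
Total weight = 1/18 + 1/15 = 11/90
P(Y=0 | obs) = 1/18 / 11/90 = 5/11
P(Y=1 | obs) = 1/15 / 11/90 = 6/11
argmax = 1

argmax_v P(Y = v | obs) = 1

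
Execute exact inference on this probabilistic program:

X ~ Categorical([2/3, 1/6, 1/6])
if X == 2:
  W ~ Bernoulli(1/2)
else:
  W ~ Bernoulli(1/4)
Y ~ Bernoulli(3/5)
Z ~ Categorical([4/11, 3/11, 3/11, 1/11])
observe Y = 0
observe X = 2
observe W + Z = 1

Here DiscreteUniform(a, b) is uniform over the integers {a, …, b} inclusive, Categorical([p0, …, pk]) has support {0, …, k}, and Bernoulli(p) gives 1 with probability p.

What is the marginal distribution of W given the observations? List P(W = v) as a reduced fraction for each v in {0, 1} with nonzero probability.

P(W=0) = 3/7, P(W=1) = 4/7

Enumerate traces; 2 have nonzero weight after conditioning:
  (X=2, W=0, Y=0, Z=1) weight 1/110
  (X=2, W=1, Y=0, Z=0) weight 2/165
Group by W:
  weight(W=0) = 1/110
  weight(W=1) = 2/165
Total weight = 1/110 + 2/165 = 7/330
P(W=0 | obs) = 1/110 / 7/330 = 3/7
P(W=1 | obs) = 2/165 / 7/330 = 4/7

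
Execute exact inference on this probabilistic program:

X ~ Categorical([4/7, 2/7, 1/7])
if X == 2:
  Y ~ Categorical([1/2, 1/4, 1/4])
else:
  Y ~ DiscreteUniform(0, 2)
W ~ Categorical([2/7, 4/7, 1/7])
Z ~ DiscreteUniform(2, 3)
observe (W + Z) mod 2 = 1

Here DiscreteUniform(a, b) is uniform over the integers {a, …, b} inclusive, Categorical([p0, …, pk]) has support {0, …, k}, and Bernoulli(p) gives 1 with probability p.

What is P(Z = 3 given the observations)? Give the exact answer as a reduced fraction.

Enumerate traces; 27 have nonzero weight after conditioning:
  (X=0, Y=0, W=0, Z=3) weight 4/147
  (X=0, Y=0, W=1, Z=2) weight 8/147
  (X=0, Y=0, W=2, Z=3) weight 2/147
  (X=0, Y=1, W=0, Z=3) weight 4/147
  (X=0, Y=1, W=1, Z=2) weight 8/147
  (X=0, Y=1, W=2, Z=3) weight 2/147
  (X=0, Y=2, W=0, Z=3) weight 4/147
  (X=0, Y=2, W=1, Z=2) weight 8/147
  … 19 more
Group by Z:
  weight(Z=2) = 2/7
  weight(Z=3) = 3/14
Total weight = 2/7 + 3/14 = 1/2
P(Z=2 | obs) = 2/7 / 1/2 = 4/7
P(Z=3 | obs) = 3/14 / 1/2 = 3/7

P(Z = 3 | obs) = 3/7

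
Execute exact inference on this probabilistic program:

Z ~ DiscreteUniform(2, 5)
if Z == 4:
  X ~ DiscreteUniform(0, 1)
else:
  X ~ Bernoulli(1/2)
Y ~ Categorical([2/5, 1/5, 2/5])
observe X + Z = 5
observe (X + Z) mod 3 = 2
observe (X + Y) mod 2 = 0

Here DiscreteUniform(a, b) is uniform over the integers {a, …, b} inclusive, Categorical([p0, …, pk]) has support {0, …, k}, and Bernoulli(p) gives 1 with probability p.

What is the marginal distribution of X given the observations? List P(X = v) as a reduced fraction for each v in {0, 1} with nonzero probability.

Enumerate traces; 3 have nonzero weight after conditioning:
  (Z=4, X=1, Y=1) weight 1/40
  (Z=5, X=0, Y=0) weight 1/20
  (Z=5, X=0, Y=2) weight 1/20
Group by X:
  weight(X=0) = 1/10
  weight(X=1) = 1/40
Total weight = 1/10 + 1/40 = 1/8
P(X=0 | obs) = 1/10 / 1/8 = 4/5
P(X=1 | obs) = 1/40 / 1/8 = 1/5

P(X=0) = 4/5, P(X=1) = 1/5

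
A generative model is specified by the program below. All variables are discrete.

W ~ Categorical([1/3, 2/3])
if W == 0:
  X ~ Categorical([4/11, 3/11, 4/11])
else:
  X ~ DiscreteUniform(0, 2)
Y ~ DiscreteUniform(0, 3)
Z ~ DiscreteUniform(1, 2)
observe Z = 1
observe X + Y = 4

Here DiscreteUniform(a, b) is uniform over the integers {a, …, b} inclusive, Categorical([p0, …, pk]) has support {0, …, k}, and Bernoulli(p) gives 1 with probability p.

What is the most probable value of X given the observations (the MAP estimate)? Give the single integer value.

Enumerate traces; 4 have nonzero weight after conditioning:
  (W=0, X=1, Y=3, Z=1) weight 1/88
  (W=0, X=2, Y=2, Z=1) weight 1/66
  (W=1, X=1, Y=3, Z=1) weight 1/36
  (W=1, X=2, Y=2, Z=1) weight 1/36
Group by X:
  weight(X=1) = 31/792
  weight(X=2) = 17/396
Total weight = 31/792 + 17/396 = 65/792
P(X=1 | obs) = 31/792 / 65/792 = 31/65
P(X=2 | obs) = 17/396 / 65/792 = 34/65
argmax = 2

argmax_v P(X = v | obs) = 2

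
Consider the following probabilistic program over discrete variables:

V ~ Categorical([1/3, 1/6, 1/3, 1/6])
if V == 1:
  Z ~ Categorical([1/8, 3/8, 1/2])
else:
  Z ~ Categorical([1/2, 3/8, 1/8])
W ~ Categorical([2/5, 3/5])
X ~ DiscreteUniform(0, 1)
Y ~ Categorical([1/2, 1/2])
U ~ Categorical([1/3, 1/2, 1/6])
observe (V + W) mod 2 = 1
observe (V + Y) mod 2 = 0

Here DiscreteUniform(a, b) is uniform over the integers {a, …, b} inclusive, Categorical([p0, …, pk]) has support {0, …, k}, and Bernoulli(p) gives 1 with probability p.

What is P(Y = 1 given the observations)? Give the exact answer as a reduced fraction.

Enumerate traces; 72 have nonzero weight after conditioning:
  (V=0, Z=0, W=1, X=0, Y=0, U=0) weight 1/120
  (V=0, Z=0, W=1, X=0, Y=0, U=1) weight 1/80
  (V=0, Z=0, W=1, X=0, Y=0, U=2) weight 1/240
  (V=0, Z=0, W=1, X=1, Y=0, U=0) weight 1/120
  (V=0, Z=0, W=1, X=1, Y=0, U=1) weight 1/80
  (V=0, Z=0, W=1, X=1, Y=0, U=2) weight 1/240
  (V=0, Z=1, W=1, X=0, Y=0, U=0) weight 1/160
  (V=0, Z=1, W=1, X=0, Y=0, U=1) weight 3/320
  (V=1, Z=0, W=0, X=0, Y=1, U=0) weight 1/1440
  … 63 more
Group by Y:
  weight(Y=0) = 1/5
  weight(Y=1) = 1/15
Total weight = 1/5 + 1/15 = 4/15
P(Y=0 | obs) = 1/5 / 4/15 = 3/4
P(Y=1 | obs) = 1/15 / 4/15 = 1/4

P(Y = 1 | obs) = 1/4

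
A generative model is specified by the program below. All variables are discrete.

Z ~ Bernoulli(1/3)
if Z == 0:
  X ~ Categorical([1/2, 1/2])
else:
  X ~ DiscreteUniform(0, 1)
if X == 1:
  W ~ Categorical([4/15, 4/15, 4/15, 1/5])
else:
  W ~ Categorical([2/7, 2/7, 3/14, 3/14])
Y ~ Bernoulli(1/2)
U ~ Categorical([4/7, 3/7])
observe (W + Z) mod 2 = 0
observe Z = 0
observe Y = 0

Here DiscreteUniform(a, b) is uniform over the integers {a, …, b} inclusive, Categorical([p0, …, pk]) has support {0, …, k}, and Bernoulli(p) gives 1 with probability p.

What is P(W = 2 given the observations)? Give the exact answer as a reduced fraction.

P(W = 2 | obs) = 101/217

Enumerate traces; 8 have nonzero weight after conditioning:
  (Z=0, X=0, W=0, Y=0, U=0) weight 4/147
  (Z=0, X=0, W=0, Y=0, U=1) weight 1/49
  (Z=0, X=0, W=2, Y=0, U=0) weight 1/49
  (Z=0, X=0, W=2, Y=0, U=1) weight 3/196
  (Z=0, X=1, W=0, Y=0, U=0) weight 8/315
  (Z=0, X=1, W=0, Y=0, U=1) weight 2/105
  (Z=0, X=1, W=2, Y=0, U=0) weight 8/315
  (Z=0, X=1, W=2, Y=0, U=1) weight 2/105
Group by W:
  weight(W=0) = 29/315
  weight(W=2) = 101/1260
Total weight = 29/315 + 101/1260 = 31/180
P(W=0 | obs) = 29/315 / 31/180 = 116/217
P(W=2 | obs) = 101/1260 / 31/180 = 101/217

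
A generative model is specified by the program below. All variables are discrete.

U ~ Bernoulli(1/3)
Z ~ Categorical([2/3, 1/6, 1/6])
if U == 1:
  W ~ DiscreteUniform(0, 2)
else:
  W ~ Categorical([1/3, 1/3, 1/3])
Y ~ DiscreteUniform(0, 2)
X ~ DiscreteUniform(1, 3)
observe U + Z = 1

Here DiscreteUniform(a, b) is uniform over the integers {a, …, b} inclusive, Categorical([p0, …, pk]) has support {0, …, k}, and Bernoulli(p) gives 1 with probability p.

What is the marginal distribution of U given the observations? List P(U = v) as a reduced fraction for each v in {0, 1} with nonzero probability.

P(U=0) = 1/3, P(U=1) = 2/3

Enumerate traces; 54 have nonzero weight after conditioning:
  (U=0, Z=1, W=0, Y=0, X=1) weight 1/243
  (U=0, Z=1, W=0, Y=0, X=2) weight 1/243
  (U=0, Z=1, W=0, Y=0, X=3) weight 1/243
  (U=0, Z=1, W=0, Y=1, X=1) weight 1/243
  (U=0, Z=1, W=0, Y=1, X=2) weight 1/243
  (U=0, Z=1, W=0, Y=1, X=3) weight 1/243
  (U=0, Z=1, W=0, Y=2, X=1) weight 1/243
  (U=0, Z=1, W=0, Y=2, X=2) weight 1/243
  (U=1, Z=0, W=0, Y=0, X=1) weight 2/243
  … 45 more
Group by U:
  weight(U=0) = 1/9
  weight(U=1) = 2/9
Total weight = 1/9 + 2/9 = 1/3
P(U=0 | obs) = 1/9 / 1/3 = 1/3
P(U=1 | obs) = 2/9 / 1/3 = 2/3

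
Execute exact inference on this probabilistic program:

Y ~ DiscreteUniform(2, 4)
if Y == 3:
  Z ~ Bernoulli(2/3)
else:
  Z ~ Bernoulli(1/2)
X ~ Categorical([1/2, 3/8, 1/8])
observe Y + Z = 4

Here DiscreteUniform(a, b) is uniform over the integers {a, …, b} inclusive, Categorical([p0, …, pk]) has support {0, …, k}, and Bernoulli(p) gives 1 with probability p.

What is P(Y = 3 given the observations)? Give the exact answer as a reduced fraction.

Enumerate traces; 6 have nonzero weight after conditioning:
  (Y=3, Z=1, X=0) weight 1/9
  (Y=3, Z=1, X=1) weight 1/12
  (Y=3, Z=1, X=2) weight 1/36
  (Y=4, Z=0, X=0) weight 1/12
  (Y=4, Z=0, X=1) weight 1/16
  (Y=4, Z=0, X=2) weight 1/48
Group by Y:
  weight(Y=3) = 2/9
  weight(Y=4) = 1/6
Total weight = 2/9 + 1/6 = 7/18
P(Y=3 | obs) = 2/9 / 7/18 = 4/7
P(Y=4 | obs) = 1/6 / 7/18 = 3/7

P(Y = 3 | obs) = 4/7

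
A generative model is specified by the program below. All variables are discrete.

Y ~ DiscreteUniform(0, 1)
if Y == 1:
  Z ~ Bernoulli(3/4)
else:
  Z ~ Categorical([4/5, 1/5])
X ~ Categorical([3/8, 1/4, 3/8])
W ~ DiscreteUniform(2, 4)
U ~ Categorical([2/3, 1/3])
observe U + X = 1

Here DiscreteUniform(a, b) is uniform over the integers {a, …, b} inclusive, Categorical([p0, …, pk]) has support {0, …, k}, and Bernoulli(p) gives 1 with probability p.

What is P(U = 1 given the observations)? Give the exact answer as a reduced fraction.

P(U = 1 | obs) = 3/7

Enumerate traces; 24 have nonzero weight after conditioning:
  (Y=0, Z=0, X=0, W=2, U=1) weight 1/60
  (Y=0, Z=0, X=0, W=3, U=1) weight 1/60
  (Y=0, Z=0, X=0, W=4, U=1) weight 1/60
  (Y=0, Z=0, X=1, W=2, U=0) weight 1/45
  (Y=0, Z=0, X=1, W=3, U=0) weight 1/45
  (Y=0, Z=0, X=1, W=4, U=0) weight 1/45
  (Y=0, Z=1, X=0, W=2, U=1) weight 1/240
  (Y=0, Z=1, X=0, W=3, U=1) weight 1/240
  … 16 more
Group by U:
  weight(U=0) = 1/6
  weight(U=1) = 1/8
Total weight = 1/6 + 1/8 = 7/24
P(U=0 | obs) = 1/6 / 7/24 = 4/7
P(U=1 | obs) = 1/8 / 7/24 = 3/7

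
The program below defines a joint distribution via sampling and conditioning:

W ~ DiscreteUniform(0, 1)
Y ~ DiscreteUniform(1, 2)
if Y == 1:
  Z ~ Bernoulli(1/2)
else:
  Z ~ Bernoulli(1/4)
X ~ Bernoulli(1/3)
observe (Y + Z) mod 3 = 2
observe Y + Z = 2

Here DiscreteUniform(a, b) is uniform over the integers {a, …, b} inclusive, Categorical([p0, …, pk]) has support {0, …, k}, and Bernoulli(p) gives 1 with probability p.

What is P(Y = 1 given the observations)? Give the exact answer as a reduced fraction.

Enumerate traces; 8 have nonzero weight after conditioning:
  (W=0, Y=1, Z=1, X=0) weight 1/12
  (W=0, Y=1, Z=1, X=1) weight 1/24
  (W=0, Y=2, Z=0, X=0) weight 1/8
  (W=0, Y=2, Z=0, X=1) weight 1/16
  (W=1, Y=1, Z=1, X=0) weight 1/12
  (W=1, Y=1, Z=1, X=1) weight 1/24
  (W=1, Y=2, Z=0, X=0) weight 1/8
  (W=1, Y=2, Z=0, X=1) weight 1/16
Group by Y:
  weight(Y=1) = 1/4
  weight(Y=2) = 3/8
Total weight = 1/4 + 3/8 = 5/8
P(Y=1 | obs) = 1/4 / 5/8 = 2/5
P(Y=2 | obs) = 3/8 / 5/8 = 3/5

P(Y = 1 | obs) = 2/5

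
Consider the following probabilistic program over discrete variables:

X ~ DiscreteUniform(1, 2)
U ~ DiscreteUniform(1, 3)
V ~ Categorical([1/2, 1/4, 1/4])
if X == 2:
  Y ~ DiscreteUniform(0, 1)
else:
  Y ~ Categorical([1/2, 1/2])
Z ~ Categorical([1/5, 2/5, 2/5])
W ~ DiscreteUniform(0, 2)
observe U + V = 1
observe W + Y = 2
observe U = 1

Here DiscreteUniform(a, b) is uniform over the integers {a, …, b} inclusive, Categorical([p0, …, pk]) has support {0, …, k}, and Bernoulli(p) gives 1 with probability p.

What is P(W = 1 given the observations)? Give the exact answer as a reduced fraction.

P(W = 1 | obs) = 1/2

Enumerate traces; 12 have nonzero weight after conditioning:
  (X=1, U=1, V=0, Y=0, Z=0, W=2) weight 1/360
  (X=1, U=1, V=0, Y=0, Z=1, W=2) weight 1/180
  (X=1, U=1, V=0, Y=0, Z=2, W=2) weight 1/180
  (X=1, U=1, V=0, Y=1, Z=0, W=1) weight 1/360
  (X=1, U=1, V=0, Y=1, Z=1, W=1) weight 1/180
  (X=1, U=1, V=0, Y=1, Z=2, W=1) weight 1/180
  (X=2, U=1, V=0, Y=0, Z=0, W=2) weight 1/360
  (X=2, U=1, V=0, Y=0, Z=1, W=2) weight 1/180
  … 4 more
Group by W:
  weight(W=1) = 1/36
  weight(W=2) = 1/36
Total weight = 1/36 + 1/36 = 1/18
P(W=1 | obs) = 1/36 / 1/18 = 1/2
P(W=2 | obs) = 1/36 / 1/18 = 1/2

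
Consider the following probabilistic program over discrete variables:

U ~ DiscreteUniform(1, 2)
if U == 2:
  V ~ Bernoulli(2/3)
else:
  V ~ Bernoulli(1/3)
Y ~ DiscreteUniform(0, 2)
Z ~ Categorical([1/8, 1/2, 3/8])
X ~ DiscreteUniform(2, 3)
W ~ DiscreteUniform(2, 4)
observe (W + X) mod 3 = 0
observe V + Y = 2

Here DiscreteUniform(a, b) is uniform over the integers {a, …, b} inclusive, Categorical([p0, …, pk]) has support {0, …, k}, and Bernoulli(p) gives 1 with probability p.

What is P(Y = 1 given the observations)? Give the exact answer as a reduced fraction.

Enumerate traces; 24 have nonzero weight after conditioning:
  (U=1, V=0, Y=2, Z=0, X=2, W=4) weight 1/432
  (U=1, V=0, Y=2, Z=0, X=3, W=3) weight 1/432
  (U=1, V=0, Y=2, Z=1, X=2, W=4) weight 1/108
  (U=1, V=0, Y=2, Z=1, X=3, W=3) weight 1/108
  (U=1, V=0, Y=2, Z=2, X=2, W=4) weight 1/144
  (U=1, V=0, Y=2, Z=2, X=3, W=3) weight 1/144
  (U=1, V=1, Y=1, Z=0, X=2, W=4) weight 1/864
  (U=1, V=1, Y=1, Z=0, X=3, W=3) weight 1/864
  … 16 more
Group by Y:
  weight(Y=1) = 1/18
  weight(Y=2) = 1/18
Total weight = 1/18 + 1/18 = 1/9
P(Y=1 | obs) = 1/18 / 1/9 = 1/2
P(Y=2 | obs) = 1/18 / 1/9 = 1/2

P(Y = 1 | obs) = 1/2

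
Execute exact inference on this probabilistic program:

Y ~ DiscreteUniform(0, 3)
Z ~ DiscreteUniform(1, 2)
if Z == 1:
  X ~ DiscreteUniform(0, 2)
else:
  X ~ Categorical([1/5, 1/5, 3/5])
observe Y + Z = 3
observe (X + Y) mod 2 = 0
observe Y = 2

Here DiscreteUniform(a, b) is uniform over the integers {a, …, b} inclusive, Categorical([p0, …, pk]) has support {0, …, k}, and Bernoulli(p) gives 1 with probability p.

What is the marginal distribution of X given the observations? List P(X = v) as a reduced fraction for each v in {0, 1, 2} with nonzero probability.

P(X=0) = 1/2, P(X=2) = 1/2

Enumerate traces; 2 have nonzero weight after conditioning:
  (Y=2, Z=1, X=0) weight 1/24
  (Y=2, Z=1, X=2) weight 1/24
Group by X:
  weight(X=0) = 1/24
  weight(X=2) = 1/24
Total weight = 1/24 + 1/24 = 1/12
P(X=0 | obs) = 1/24 / 1/12 = 1/2
P(X=2 | obs) = 1/24 / 1/12 = 1/2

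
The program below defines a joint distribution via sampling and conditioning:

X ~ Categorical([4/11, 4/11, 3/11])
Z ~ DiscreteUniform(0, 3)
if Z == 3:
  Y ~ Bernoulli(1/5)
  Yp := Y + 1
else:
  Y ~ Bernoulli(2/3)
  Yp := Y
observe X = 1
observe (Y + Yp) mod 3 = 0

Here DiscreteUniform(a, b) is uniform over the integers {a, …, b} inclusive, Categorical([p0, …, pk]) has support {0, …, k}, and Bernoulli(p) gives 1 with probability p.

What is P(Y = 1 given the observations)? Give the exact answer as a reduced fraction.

Enumerate traces; 4 have nonzero weight after conditioning:
  (X=1, Z=0, Y=0) weight 1/33
  (X=1, Z=1, Y=0) weight 1/33
  (X=1, Z=2, Y=0) weight 1/33
  (X=1, Z=3, Y=1) weight 1/55
Group by Y:
  weight(Y=0) = 1/11
  weight(Y=1) = 1/55
Total weight = 1/11 + 1/55 = 6/55
P(Y=0 | obs) = 1/11 / 6/55 = 5/6
P(Y=1 | obs) = 1/55 / 6/55 = 1/6

P(Y = 1 | obs) = 1/6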